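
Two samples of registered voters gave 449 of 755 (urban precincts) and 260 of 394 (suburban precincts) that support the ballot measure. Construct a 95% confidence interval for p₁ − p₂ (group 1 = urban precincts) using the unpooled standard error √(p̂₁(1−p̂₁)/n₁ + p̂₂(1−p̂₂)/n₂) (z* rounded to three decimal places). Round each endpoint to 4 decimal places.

(-0.1236, -0.0068)

p̂₁ = 0.59470, p̂₂ = 0.65990, so the observed difference is -0.06520.
Unpooled SE = √(p̂₁(1−p̂₁)/n₁ + p̂₂(1−p̂₂)/n₂) = √(0.000319247 + 0.000569626) = 0.029814.
For 95% confidence, z* = 1.960. Margin = 1.960·0.029814 = 0.05844.
CI: -0.06520 ± 0.05844 = (-0.1236, -0.0068).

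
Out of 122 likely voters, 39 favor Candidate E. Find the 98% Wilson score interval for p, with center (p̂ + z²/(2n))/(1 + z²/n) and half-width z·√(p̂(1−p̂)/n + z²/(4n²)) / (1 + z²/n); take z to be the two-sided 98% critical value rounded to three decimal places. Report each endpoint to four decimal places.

(0.2309, 0.4237)

p̂ = 39/122 = 0.31967; z = 2.326, so z² = 5.410276.
Denominator 1 + z²/n = 1 + 5.410276/122 = 1.044347.
Center = (0.31967 + 0.022173)/1.044347 = 0.32733.
Radicand: p̂(1−p̂)/n + z²/(4n²) = 0.001782638 + 0.000090874 = 0.001873512.
Half-width = z·√(radicand)/denom = 2.326·0.043284/1.044347 = 0.09640.
So the interval runs from 0.2309 to 0.4237.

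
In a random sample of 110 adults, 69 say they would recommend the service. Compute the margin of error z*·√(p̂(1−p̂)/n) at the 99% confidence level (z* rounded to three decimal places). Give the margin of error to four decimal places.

ME = 0.1188

Sample proportion p̂ = 69/110 = 0.62727.
SE = √(p̂(1−p̂)/n) = √(0.233802/110) = 0.046103.
For 99% confidence, z* = 2.576.
ME = 2.576·0.046103 = 0.1188.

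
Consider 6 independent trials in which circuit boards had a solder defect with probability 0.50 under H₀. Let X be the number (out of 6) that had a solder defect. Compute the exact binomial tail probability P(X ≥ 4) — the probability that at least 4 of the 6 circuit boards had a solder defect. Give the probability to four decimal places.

P = 0.3438

X is binomial with n = 6 and p = 0.50.
P(X ≥ 4) = C(6,4)·0.50^4·0.50^2 + C(6,5)·0.50^5·0.50^1 + C(6,6)·0.50^6·0.50^0.
= 0.234375 + 0.093750 + 0.015625 = 0.3438.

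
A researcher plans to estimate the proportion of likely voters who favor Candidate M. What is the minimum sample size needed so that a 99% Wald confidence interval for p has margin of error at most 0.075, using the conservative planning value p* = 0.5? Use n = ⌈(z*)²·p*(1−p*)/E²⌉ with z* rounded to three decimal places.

z* = 2.576 at the 99% level.
p*(1−p*) = 0.2500.
Required n before rounding: 6.635776 × 0.2500 / 0.075² = 294.923.
Rounding up, n = 295.

n = 295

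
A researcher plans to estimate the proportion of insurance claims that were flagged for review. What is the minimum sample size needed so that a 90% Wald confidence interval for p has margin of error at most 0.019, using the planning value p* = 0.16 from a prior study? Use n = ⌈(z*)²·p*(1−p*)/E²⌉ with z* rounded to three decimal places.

n = 1008

The 90% critical value is z* = 1.645.
p*(1−p*) = 0.16·0.84 = 0.1344.
Required n before rounding: 2.706025 × 0.1344 / 0.019² = 1007.451.
Rounding up, n = 1008.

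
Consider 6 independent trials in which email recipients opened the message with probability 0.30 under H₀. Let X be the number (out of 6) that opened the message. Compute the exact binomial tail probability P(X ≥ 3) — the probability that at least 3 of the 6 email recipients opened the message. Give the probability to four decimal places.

X ~ Binomial(n=6, p=0.30).
P(X ≥ 3) = C(6,3)·0.30^3·0.70^3 + C(6,4)·0.30^4·0.70^2 + C(6,5)·0.30^5·0.70^1 + C(6,6)·0.30^6·0.70^0.
= 0.185220 + 0.059535 + 0.010206 + 0.000729 = 0.2557.

P = 0.2557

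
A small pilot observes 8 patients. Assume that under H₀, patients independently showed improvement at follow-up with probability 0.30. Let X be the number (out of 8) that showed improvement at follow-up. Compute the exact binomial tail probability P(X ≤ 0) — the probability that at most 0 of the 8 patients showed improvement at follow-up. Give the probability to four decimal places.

X ~ Binomial(n=8, p=0.30).
P(X ≤ 0) = C(8,0)·0.30^0·0.70^8.
= 0.057648 = 0.0576.

P = 0.0576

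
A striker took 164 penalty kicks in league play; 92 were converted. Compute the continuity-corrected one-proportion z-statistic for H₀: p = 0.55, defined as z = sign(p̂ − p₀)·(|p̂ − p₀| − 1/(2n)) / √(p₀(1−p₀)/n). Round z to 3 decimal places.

p̂ = 92/164 = 0.56098. p̂ − p₀ = 0.010976.
Continuity correction 1/(2n) = 1/328 = 0.003049.
Corrected numerator: |0.010976| − 0.003049 = 0.007927.
SE₀ = √(0.55·0.45/164) = 0.038848.
z = (+)0.007927/0.038848 = 0.204.

z = 0.204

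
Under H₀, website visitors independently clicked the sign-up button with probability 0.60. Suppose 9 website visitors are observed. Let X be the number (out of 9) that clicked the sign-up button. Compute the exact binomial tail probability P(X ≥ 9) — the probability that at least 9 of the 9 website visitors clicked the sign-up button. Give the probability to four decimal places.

P = 0.0101

X is binomial with n = 9 and p = 0.60.
P(X ≥ 9) = C(9,9)·0.60^9·0.40^0.
= 0.010078 = 0.0101.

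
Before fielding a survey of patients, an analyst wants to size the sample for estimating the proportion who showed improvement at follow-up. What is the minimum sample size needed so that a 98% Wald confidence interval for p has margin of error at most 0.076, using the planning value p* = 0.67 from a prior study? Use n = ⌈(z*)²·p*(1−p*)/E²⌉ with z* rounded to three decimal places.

z* = 2.326 at the 98% level.
p*(1−p*) = 0.2211.
Required n before rounding: 5.410276 × 0.2211 / 0.076² = 207.100.
Rounding up, n = 208.

n = 208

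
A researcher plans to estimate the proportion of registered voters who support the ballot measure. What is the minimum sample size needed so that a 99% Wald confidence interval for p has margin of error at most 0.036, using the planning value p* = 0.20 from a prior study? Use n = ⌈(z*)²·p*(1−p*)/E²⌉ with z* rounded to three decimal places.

z* = 2.576 at the 99% level.
p*(1−p*) = 0.20·0.80 = 0.1600.
Required n before rounding: 6.635776 × 0.1600 / 0.036² = 819.232.
Rounding up, n = 820.

n = 820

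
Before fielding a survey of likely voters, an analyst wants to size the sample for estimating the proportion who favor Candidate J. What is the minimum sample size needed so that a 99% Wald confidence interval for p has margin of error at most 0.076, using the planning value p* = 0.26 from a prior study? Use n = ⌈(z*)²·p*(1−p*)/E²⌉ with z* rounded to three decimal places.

n = 222

For 99% confidence, z* = 2.576.
p*(1−p*) = 0.1924.
(z*)²·p*(1−p*)/E² = 6.635776·0.1924/0.005776 = 221.039.
⌈221.039⌉ = 222.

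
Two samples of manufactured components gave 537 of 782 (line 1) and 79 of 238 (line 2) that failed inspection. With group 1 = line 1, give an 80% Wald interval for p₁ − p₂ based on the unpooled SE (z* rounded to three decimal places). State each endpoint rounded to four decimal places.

(0.3102, 0.3993)

p̂₁ = 0.68670, p̂₂ = 0.33193, so the observed difference is 0.35477.
Unpooled SE = √(p̂₁(1−p̂₁)/n₁ + p̂₂(1−p̂₂)/n₂) = √(0.000275119 + 0.000931737) = 0.034740.
For 80% confidence, z* = 1.282. Margin of error = 0.04454.
Interval: 0.35477 ± 0.04454 → (0.3102, 0.3993).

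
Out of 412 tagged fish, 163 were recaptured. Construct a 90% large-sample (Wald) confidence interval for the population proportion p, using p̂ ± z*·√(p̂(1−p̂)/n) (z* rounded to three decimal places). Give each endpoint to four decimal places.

(0.3560, 0.4353)

The sample proportion is 163/412 = 0.39563.
SE(p̂) = √(0.39563·0.60437/412) = 0.024091.
The 90% critical value is z* = 1.645.
Margin of error: 1.645 × 0.024091 = 0.03963.
CI: 0.39563 ± 0.03963 = (0.3560, 0.4353).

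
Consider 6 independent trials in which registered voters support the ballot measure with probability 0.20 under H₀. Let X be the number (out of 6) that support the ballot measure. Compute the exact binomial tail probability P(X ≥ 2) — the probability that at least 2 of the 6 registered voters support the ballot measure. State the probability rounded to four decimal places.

X ~ Binomial(n=6, p=0.20).
P(X ≥ 2) = Σ_{j=2}^{6} C(6,j)·0.20^j·0.80^{6−j}.
= 0.245760 + 0.081920 + 0.015360 + 0.001536 + 0.000064 = 0.3446.

P = 0.3446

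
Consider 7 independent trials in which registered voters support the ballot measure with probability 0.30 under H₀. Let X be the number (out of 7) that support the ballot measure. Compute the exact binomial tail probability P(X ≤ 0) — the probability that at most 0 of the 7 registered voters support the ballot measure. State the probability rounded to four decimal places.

P = 0.0824

X ~ Binomial(n=7, p=0.30).
P(X ≤ 0) = C(7,0)·0.30^0·0.70^7.
= 0.082354 = 0.0824.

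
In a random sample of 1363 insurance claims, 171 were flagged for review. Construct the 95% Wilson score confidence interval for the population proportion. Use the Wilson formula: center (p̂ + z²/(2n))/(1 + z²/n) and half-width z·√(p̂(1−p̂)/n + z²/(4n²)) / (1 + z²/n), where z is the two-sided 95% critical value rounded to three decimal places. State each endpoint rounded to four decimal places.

p̂ = 171/1363 = 0.12546; z = 1.960, so z² = 3.841600.
Denominator 1 + z²/n = 1 + 3.841600/1363 = 1.002818.
Center = (0.12546 + 0.001409)/1.002818 = 0.12651.
Radicand: p̂(1−p̂)/n + z²/(4n²) = 0.000080498 + 0.000000517 = 0.000081015.
Half-width = z·√(radicand)/denom = 1.960·0.009001/1.002818 = 0.01759.
So the interval runs from 0.1089 to 0.1441.

(0.1089, 0.1441)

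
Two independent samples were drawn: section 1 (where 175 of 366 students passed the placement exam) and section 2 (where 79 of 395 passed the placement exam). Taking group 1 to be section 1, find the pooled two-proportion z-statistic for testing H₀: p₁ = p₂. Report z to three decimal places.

z = 8.130

Sample proportions: p̂₁ = 175/366 = 0.47814 and p̂₂ = 79/395 = 0.20000.
Pooling: p̂ = 254/761 = 0.33377.
SE = √[p̂(1−p̂)(1/n₁+1/n₂)] = √[0.33377·0.66623·(1/366+1/395)] ≈ 0.034213.
z = (p̂₁ − p̂₂)/SE = (0.47814 − 0.20000)/0.034213 = 0.27814/0.034213 = 8.130.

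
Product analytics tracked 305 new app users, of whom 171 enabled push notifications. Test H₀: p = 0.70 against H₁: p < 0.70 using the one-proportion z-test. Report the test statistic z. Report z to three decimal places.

z = -5.310

The sample proportion is 171/305 = 0.56066.
Under H₀, SE = √(p₀(1−p₀)/n) = √(0.70·0.30/305) = √0.000688525 = 0.026240.
Test statistic: z = -0.13934/0.026240 = -5.310.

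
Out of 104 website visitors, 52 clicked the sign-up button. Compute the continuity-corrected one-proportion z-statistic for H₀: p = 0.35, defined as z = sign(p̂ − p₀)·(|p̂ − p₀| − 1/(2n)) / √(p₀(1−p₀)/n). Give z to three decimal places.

p̂ = 52/104 = 0.50000. p̂ − p₀ = 0.150000.
Continuity correction 1/(2n) = 1/208 = 0.004808.
Corrected numerator: |0.150000| − 0.004808 = 0.145192.
Null standard error: √(0.35·0.65/104) = √0.002187500 = 0.046771.
z = +0.145192/0.046771 = 3.104.

z = 3.104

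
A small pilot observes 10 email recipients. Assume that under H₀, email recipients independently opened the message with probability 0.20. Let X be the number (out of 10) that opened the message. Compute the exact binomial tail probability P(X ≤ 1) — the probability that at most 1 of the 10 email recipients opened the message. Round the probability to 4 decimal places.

P = 0.3758

X is binomial with n = 10 and p = 0.20.
P(X ≤ 1) = C(10,0)·0.20^0·0.80^10 + C(10,1)·0.20^1·0.80^9.
= 0.107374 + 0.268435 = 0.3758.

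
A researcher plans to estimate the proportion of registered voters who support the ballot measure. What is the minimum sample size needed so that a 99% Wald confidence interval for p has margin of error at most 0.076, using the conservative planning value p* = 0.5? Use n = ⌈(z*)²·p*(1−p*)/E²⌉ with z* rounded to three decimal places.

The 99% critical value is z* = 2.576.
p*(1−p*) = 0.2500.
Required n before rounding: 6.635776 × 0.2500 / 0.076² = 287.213.
Rounding up, n = 288.

n = 288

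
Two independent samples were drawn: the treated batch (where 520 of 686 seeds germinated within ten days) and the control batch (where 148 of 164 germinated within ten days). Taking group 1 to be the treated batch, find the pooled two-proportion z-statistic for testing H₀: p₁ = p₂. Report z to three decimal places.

Sample proportions: p̂₁ = 520/686 = 0.75802 and p̂₂ = 148/164 = 0.90244.
Pooling: p̂ = 668/850 = 0.78588.
Pooled SE = √[0.1682713·0.00755529] ≈ 0.035656.
z = (p̂₁ − p̂₂)/SE = (0.75802 − 0.90244)/0.035656 = -0.14442/0.035656 = -4.050.

z = -4.050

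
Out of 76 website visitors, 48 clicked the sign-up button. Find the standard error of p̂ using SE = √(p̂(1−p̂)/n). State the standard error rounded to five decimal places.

SE = 0.05533

p̂ = 48/76 = 0.63158.
p̂(1−p̂) = 0.232687.
SE = √(0.232687/76) = √0.003061671 = 0.05533.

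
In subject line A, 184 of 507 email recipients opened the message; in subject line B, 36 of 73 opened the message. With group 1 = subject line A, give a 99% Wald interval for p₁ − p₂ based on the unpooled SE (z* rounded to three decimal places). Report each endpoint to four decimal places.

(-0.2907, 0.0302)

p̂₁ = 0.36292, p̂₂ = 0.49315, so the observed difference is -0.13023.
Unpooled SE = √(p̂₁(1−p̂₁)/n₁ + p̂₂(1−p̂₂)/n₂) = √(0.000456033 + 0.003424015) = 0.062290.
The 99% critical value is z* = 2.576. Margin = 2.576·0.062290 = 0.16046.
CI: -0.13023 ± 0.16046 = (-0.2907, 0.0302).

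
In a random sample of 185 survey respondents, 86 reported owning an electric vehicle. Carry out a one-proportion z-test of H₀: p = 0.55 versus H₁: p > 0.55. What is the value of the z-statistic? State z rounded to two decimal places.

The sample proportion is 86/185 = 0.46486.
Under H₀, SE = √(p₀(1−p₀)/n) = √(0.55·0.45/185) = √0.001337838 = 0.036576.
z = (p̂ − p₀)/SE = (0.46486 − 0.55)/0.036576 = -2.33.

z = -2.33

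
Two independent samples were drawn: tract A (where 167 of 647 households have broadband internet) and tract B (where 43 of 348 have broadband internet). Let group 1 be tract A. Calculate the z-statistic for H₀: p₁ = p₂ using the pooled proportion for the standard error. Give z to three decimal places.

z = 4.960

p̂₁ = 167/647 = 0.25811, p̂₂ = 43/348 = 0.12356.
Pooled p̂ = (167+43)/(647+348) = 210/995 = 0.21106.
Pooled SE = √[0.1665109·0.00441916] ≈ 0.027126.
z = 0.13455/0.027126 = 4.960.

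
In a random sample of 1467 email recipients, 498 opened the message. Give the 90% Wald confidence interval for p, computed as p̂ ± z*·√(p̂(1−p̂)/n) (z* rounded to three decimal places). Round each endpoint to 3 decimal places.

Sample proportion p̂ = 498/1467 = 0.33947.
SE(p̂) = √(0.33947·0.66053/1467) = 0.012363.
z* = 1.645 at the 90% level.
Margin = 1.645·0.012363 = 0.02034.
Interval: 0.33947 ± 0.02034 → (0.319, 0.360).

(0.319, 0.360)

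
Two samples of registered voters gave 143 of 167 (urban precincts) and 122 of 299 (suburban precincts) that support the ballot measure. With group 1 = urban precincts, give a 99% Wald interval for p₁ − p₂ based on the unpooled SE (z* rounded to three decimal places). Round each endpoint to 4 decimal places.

p̂₁ = 143/167 = 0.85629, p̂₂ = 122/299 = 0.40803; p̂₁ − p̂₂ = 0.44826.
SE = √(0.000736882 + 0.000807829) = √0.001544711 = 0.039303.
z* = 2.576 at the 99% level. Margin = 2.576·0.039303 = 0.10124.
So the interval runs from 0.3470 to 0.5495.

(0.3470, 0.5495)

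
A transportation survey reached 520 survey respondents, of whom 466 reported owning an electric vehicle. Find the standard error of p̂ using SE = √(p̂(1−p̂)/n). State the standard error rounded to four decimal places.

The sample proportion is 466/520 = 0.89615.
p̂(1−p̂) = 0.89615·0.10385 = 0.093065.
SE = √(0.093065/520) = √0.000178971 = 0.0134.

SE = 0.0134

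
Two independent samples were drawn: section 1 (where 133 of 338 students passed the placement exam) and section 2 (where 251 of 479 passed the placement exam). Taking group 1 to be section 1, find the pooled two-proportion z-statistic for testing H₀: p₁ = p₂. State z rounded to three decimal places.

z = -3.681

p̂₁ = 133/338 = 0.39349, p̂₂ = 251/479 = 0.52401.
Pooled p̂ = (133+251)/(338+479) = 384/817 = 0.47001.
SE = √[p̂(1−p̂)(1/n₁+1/n₂)] = √[0.47001·0.52999·(1/338+1/479)] ≈ 0.035455.
z = (p̂₁ − p̂₂)/SE = (0.39349 − 0.52401)/0.035455 = -0.13052/0.035455 = -3.681.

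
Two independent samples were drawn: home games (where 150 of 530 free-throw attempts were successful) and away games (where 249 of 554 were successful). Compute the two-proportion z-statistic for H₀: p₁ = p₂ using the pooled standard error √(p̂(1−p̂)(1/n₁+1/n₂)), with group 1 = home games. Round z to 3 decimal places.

z = -5.680

Sample proportions: p̂₁ = 150/530 = 0.28302 and p̂₂ = 249/554 = 0.44946.
Pooled p̂ = (150+249)/(530+554) = 399/1084 = 0.36808.
SE = √[p̂(1−p̂)(1/n₁+1/n₂)] = √[0.36808·0.63192·(1/530+1/554)] ≈ 0.029304.
z = (p̂₁ − p̂₂)/SE = (0.28302 − 0.44946)/0.029304 = -0.16644/0.029304 = -5.680.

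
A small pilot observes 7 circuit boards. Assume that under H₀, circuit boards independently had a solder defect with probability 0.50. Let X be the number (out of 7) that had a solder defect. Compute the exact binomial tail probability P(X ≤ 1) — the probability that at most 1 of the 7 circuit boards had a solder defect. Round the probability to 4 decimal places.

P = 0.0625

X is binomial with n = 7 and p = 0.50.
P(X ≤ 1) = C(7,0)·0.50^0·0.50^7 + C(7,1)·0.50^1·0.50^6.
= 0.007812 + 0.054688 = 0.0625.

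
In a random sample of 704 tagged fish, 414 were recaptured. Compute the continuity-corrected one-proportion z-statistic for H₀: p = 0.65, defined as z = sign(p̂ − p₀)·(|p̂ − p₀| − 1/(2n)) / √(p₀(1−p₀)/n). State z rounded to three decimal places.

z = -3.406

p̂ = 414/704 = 0.58807. p̂ − p₀ = -0.061932.
1/(2n) = 0.000710.
Corrected numerator: |-0.061932| − 0.000710 = 0.061222.
Under H₀, SE = √(p₀(1−p₀)/n) = √(0.65·0.35/704) = √0.000323153 = 0.017976.
z = −0.061222/0.017976 = -3.406.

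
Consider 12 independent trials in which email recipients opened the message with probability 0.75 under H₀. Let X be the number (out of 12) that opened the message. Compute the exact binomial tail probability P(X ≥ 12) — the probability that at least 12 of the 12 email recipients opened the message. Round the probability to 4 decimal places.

X is binomial with n = 12 and p = 0.75.
P(X ≥ 12) = C(12,12)·0.75^12·0.25^0.
= 0.031676 = 0.0317.

P = 0.0317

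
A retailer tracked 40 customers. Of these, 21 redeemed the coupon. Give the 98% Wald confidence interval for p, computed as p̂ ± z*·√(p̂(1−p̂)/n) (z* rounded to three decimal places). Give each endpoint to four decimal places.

Sample proportion p̂ = 21/40 = 0.52500.
SE = √(p̂(1−p̂)/n) = √(0.249375/40) = 0.078958.
z* = 2.326 at the 98% level.
Margin = 2.326·0.078958 = 0.18366.
Interval: 0.52500 ± 0.18366 → (0.3413, 0.7087).

(0.3413, 0.7087)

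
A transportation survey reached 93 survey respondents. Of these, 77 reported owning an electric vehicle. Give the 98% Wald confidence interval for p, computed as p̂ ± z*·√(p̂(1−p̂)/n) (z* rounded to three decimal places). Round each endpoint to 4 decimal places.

(0.7369, 0.9190)

Sample proportion p̂ = 77/93 = 0.82796.
Standard error of p̂: √(0.142444/93) = √0.001531658 = 0.039136.
The 98% critical value is z* = 2.326.
Margin = 2.326·0.039136 = 0.09103.
Interval: 0.82796 ± 0.09103 → (0.7369, 0.9190).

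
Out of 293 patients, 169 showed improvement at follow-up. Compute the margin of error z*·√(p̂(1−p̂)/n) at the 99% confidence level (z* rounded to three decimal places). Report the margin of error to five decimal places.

Sample proportion p̂ = 169/293 = 0.57679.
Standard error of p̂: √(0.244103/293) = √0.000833116 = 0.028864.
For 99% confidence, z* = 2.576.
Margin of error = z*·SE = 2.576 × 0.028864 = 0.07435.

ME = 0.07435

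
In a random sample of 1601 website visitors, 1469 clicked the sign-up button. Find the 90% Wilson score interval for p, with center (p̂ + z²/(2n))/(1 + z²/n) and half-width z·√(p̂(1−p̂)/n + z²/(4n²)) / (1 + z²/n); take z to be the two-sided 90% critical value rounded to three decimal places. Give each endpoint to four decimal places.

Here p̂ = 1469/1601 = 0.91755 and z = 1.645 (z² = 2.706025).
Denominator 1 + z²/n = 1 + 2.706025/1601 = 1.001690.
Center = (0.91755 + 0.000845)/1.001690 = 0.91685.
Radicand: p̂(1−p̂)/n + z²/(4n²) = 0.000047252 + 0.000000264 = 0.000047516.
Half-width = 1.645·√0.000047516/1.001690 = 0.01132.
So the interval runs from 0.9055 to 0.9282.

(0.9055, 0.9282)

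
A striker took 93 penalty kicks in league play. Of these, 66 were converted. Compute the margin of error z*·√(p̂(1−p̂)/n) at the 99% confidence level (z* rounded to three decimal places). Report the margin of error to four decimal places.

ME = 0.1212

With x = 66 successes in n = 93, p̂ = 0.70968.
SE = √(p̂(1−p̂)/n) = √(0.206035/93) = 0.047068.
z* = 2.576 at the 99% level.
Margin of error = z*·SE = 2.576 × 0.047068 = 0.1212.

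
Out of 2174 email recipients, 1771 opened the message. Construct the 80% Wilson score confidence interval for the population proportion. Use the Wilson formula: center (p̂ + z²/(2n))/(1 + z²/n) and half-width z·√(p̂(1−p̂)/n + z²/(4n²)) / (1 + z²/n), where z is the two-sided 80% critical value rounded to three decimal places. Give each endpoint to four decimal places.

Here p̂ = 1771/2174 = 0.81463 and z = 1.282 (z² = 1.643524).
1 + z²/n = 1.000756.
Center = (0.81463 + 0.000378)/1.000756 = 0.81439.
Radicand: p̂(1−p̂)/n + z²/(4n²) = 0.000069462 + 0.000000087 = 0.000069549.
Half-width = z·√(radicand)/denom = 1.282·0.008340/1.000756 = 0.01068.
Interval: 0.81439 ± 0.01068 → (0.8037, 0.8251).

(0.8037, 0.8251)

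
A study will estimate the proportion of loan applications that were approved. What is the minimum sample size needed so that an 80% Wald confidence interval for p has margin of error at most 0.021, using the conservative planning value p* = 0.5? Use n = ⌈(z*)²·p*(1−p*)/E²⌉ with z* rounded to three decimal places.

z* = 1.282 at the 80% level.
p*(1−p*) = 0.2500.
Required n before rounding: 1.643524 × 0.2500 / 0.021² = 931.703.
Rounding up, n = 932.

n = 932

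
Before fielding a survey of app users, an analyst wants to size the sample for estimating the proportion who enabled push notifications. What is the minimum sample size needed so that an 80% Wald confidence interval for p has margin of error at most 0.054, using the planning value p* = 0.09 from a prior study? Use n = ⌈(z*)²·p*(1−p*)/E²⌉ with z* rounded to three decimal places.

The 80% critical value is z* = 1.282.
p*(1−p*) = 0.0819.
(z*)²·p*(1−p*)/E² = 1.643524·0.0819/0.002916 = 46.161.
Rounding up, n = 47.

n = 47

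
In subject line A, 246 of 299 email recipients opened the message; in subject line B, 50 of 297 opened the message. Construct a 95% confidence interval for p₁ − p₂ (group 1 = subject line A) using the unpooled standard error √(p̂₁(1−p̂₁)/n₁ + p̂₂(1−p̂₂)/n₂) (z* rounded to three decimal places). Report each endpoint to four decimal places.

p̂₁ = 246/299 = 0.82274, p̂₂ = 50/297 = 0.16835; p̂₁ − p̂₂ = 0.65439.
SE = √(0.000487750 + 0.000471409) = √0.000959159 = 0.030970.
z* = 1.960 at the 95% level. Margin = 1.960·0.030970 = 0.06070.
Interval: 0.65439 ± 0.06070 → (0.5937, 0.7151).

(0.5937, 0.7151)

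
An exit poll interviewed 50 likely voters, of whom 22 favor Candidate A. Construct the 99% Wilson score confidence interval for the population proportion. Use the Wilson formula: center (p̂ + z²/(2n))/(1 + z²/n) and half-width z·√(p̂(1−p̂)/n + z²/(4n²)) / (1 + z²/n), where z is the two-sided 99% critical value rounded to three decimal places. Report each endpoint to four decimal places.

p̂ = 22/50 = 0.44000; z = 2.576, so z² = 6.635776.
1 + z²/n = 1.132716.
Center = (0.44000 + 0.066358)/1.132716 = 0.44703.
Radicand: p̂(1−p̂)/n + z²/(4n²) = 0.004928000 + 0.000663578 = 0.005591578.
Half-width = z·√(radicand)/denom = 2.576·0.074777/1.132716 = 0.17006.
So the interval runs from 0.2770 to 0.6171.

(0.2770, 0.6171)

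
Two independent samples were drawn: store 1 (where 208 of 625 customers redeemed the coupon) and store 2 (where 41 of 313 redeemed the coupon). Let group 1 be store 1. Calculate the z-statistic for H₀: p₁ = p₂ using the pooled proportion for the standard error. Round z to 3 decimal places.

z = 6.600

p̂₁ = 208/625 = 0.33280, p̂₂ = 41/313 = 0.13099.
Pooling: p̂ = 249/938 = 0.26546.
SE = √[p̂(1−p̂)(1/n₁+1/n₂)] = √[0.26546·0.73454·(1/625+1/313)] ≈ 0.030577.
z = (p̂₁ − p̂₂)/SE = (0.33280 − 0.13099)/0.030577 = 0.20181/0.030577 = 6.600.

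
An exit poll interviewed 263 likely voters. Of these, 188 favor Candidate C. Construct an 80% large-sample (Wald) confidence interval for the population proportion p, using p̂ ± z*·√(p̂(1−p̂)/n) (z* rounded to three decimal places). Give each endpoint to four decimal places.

With x = 188 successes in n = 263, p̂ = 0.71483.
Standard error of p̂: √(0.203849/263) = √0.000775090 = 0.027840.
For 80% confidence, z* = 1.282.
Margin = 1.282·0.027840 = 0.03569.
CI: 0.71483 ± 0.03569 = (0.6791, 0.7505).

(0.6791, 0.7505)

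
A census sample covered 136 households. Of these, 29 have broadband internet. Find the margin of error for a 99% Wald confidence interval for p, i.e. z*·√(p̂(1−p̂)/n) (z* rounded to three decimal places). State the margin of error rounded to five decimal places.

ME = 0.09047

The sample proportion is 29/136 = 0.21324.
SE = √(p̂(1−p̂)/n) = √(0.167766/136) = 0.035122.
The 99% critical value is z* = 2.576.
So ME = 0.09047.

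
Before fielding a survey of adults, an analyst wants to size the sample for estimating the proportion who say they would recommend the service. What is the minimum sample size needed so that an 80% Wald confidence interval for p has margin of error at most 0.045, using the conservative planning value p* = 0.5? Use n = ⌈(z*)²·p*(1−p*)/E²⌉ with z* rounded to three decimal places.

n = 203

For 80% confidence, z* = 1.282.
p*(1−p*) = 0.2500.
(z*)²·p*(1−p*)/E² = 1.643524·0.2500/0.002025 = 202.904.
⌈202.904⌉ = 203.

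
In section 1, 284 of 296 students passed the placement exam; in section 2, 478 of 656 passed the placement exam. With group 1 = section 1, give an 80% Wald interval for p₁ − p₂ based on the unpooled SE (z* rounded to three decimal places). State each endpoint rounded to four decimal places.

p̂₁ = 0.95946, p̂₂ = 0.72866, so the observed difference is 0.23080.
SE = √(0.000131409 + 0.000301395) = √0.000432804 = 0.020804.
The 80% critical value is z* = 1.282. Margin of error = 0.02667.
Interval: 0.23080 ± 0.02667 → (0.2041, 0.2575).

(0.2041, 0.2575)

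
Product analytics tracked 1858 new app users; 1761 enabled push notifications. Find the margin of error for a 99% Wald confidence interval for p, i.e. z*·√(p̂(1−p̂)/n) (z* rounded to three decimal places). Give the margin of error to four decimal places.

With x = 1761 successes in n = 1858, p̂ = 0.94779.
SE = √(p̂(1−p̂)/n) = √(0.049481/1858) = 0.005161.
For 99% confidence, z* = 2.576.
ME = 2.576·0.005161 = 0.0133.

ME = 0.0133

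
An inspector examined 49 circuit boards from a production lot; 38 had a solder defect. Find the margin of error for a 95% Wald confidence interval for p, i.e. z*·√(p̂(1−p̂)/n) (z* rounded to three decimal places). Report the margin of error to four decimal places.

ME = 0.1168

With x = 38 successes in n = 49, p̂ = 0.77551.
SE = √(p̂(1−p̂)/n) = √(0.174094/49) = 0.059607.
The 95% critical value is z* = 1.960.
Margin of error = z*·SE = 1.960 × 0.059607 = 0.1168.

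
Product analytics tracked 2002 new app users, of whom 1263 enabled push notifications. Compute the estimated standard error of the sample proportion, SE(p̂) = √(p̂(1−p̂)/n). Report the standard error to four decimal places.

Sample proportion p̂ = 1263/2002 = 0.63087.
p̂(1−p̂) = 0.232873.
SE = √(0.232873/2002) = √0.000116320 = 0.0108.

SE = 0.0108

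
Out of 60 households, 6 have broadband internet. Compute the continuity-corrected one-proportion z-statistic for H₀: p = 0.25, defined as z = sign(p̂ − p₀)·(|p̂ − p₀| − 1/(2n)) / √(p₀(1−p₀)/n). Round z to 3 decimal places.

z = -2.534

p̂ = 6/60 = 0.10000. p̂ − p₀ = -0.150000.
Continuity correction 1/(2n) = 1/120 = 0.008333.
Corrected numerator: |-0.150000| − 0.008333 = 0.141667.
Null standard error: √(0.25·0.75/60) = √0.003125000 = 0.055902.
z = (−)0.141667/0.055902 = -2.534.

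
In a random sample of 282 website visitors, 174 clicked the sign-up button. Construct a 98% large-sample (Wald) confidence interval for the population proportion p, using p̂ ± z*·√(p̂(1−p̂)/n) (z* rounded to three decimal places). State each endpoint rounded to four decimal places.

(0.5497, 0.6844)

The sample proportion is 174/282 = 0.61702.
Standard error of p̂: √(0.236306/282) = √0.000837965 = 0.028948.
The 98% critical value is z* = 2.326.
Margin of error: 2.326 × 0.028948 = 0.06733.
CI: 0.61702 ± 0.06733 = (0.5497, 0.6844).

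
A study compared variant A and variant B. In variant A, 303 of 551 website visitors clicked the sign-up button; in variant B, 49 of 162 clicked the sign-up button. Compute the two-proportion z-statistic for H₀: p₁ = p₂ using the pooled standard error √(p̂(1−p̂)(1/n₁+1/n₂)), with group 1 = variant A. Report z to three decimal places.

Sample proportions: p̂₁ = 303/551 = 0.54991 and p̂₂ = 49/162 = 0.30247.
Pooled p̂ = (303+49)/(551+162) = 352/713 = 0.49369.
Pooled SE = √[0.2499602·0.00798772] ≈ 0.044683.
z = 0.24744/0.044683 = 5.538.

z = 5.538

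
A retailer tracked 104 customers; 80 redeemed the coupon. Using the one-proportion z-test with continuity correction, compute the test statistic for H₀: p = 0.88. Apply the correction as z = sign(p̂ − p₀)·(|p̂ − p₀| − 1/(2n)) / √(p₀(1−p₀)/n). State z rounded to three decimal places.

z = -3.325

The sample proportion is 80/104 = 0.76923. p̂ − p₀ = -0.110769.
1/(2n) = 0.004808.
Corrected numerator: |-0.110769| − 0.004808 = 0.105961.
Under H₀, SE = √(p₀(1−p₀)/n) = √(0.88·0.12/104) = √0.001015385 = 0.031865.
z = −0.105961/0.031865 = -3.325.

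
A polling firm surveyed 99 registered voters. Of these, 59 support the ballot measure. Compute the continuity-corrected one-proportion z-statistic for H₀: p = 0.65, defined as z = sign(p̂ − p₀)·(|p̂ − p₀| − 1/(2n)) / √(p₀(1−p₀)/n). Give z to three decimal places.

z = -1.022

The sample proportion is 59/99 = 0.59596. p̂ − p₀ = -0.054040.
1/(2n) = 0.005051.
Corrected numerator: |-0.054040| − 0.005051 = 0.048989.
SE₀ = √(0.65·0.35/99) = 0.047937.
z = (−)0.048989/0.047937 = -1.022.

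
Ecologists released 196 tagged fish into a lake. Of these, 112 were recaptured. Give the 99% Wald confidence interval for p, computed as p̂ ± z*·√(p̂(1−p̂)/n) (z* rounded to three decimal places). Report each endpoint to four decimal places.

(0.4804, 0.6625)

Sample proportion p̂ = 112/196 = 0.57143.
Standard error of p̂: √(0.244898/196) = √0.001249479 = 0.035348.
The 99% critical value is z* = 2.576.
Margin = 2.576·0.035348 = 0.09106.
CI: 0.57143 ± 0.09106 = (0.4804, 0.6625).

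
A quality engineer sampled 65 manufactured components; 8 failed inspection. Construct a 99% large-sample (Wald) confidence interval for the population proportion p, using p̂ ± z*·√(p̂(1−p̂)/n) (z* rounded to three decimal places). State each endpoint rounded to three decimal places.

With x = 8 successes in n = 65, p̂ = 0.12308.
Standard error of p̂: √(0.107929/65) = √0.001660446 = 0.040749.
The 99% critical value is z* = 2.576.
Margin of error: 2.576 × 0.040749 = 0.10497.
So the interval runs from 0.018 to 0.228.

(0.018, 0.228)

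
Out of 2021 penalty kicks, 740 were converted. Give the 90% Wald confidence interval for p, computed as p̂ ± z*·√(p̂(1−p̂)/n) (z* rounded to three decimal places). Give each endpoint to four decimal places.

Sample proportion p̂ = 740/2021 = 0.36616.
SE = √(p̂(1−p̂)/n) = √(0.232086/2021) = 0.010716.
The 90% critical value is z* = 1.645.
Margin of error: 1.645 × 0.010716 = 0.01763.
So the interval runs from 0.3485 to 0.3838.

(0.3485, 0.3838)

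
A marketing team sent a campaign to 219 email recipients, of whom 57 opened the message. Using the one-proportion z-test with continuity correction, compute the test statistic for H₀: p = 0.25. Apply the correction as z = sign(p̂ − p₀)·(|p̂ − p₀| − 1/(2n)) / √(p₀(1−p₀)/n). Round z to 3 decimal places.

Sample proportion p̂ = 57/219 = 0.26027. p̂ − p₀ = 0.010274.
Continuity correction 1/(2n) = 1/438 = 0.002283.
Corrected numerator: |0.010274| − 0.002283 = 0.007991.
Under H₀, SE = √(p₀(1−p₀)/n) = √(0.25·0.75/219) = √0.000856164 = 0.029260.
z = (+)0.007991/0.029260 = 0.273.

z = 0.273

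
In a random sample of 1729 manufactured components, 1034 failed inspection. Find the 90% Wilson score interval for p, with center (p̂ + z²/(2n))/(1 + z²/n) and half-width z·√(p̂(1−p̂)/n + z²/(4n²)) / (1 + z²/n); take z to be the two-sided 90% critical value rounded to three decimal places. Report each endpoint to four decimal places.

p̂ = 1034/1729 = 0.59803; z = 1.645, so z² = 2.706025.
Denominator 1 + z²/n = 1 + 2.706025/1729 = 1.001565.
Center = (0.59803 + 0.000783)/1.001565 = 0.59788.
Radicand: p̂(1−p̂)/n + z²/(4n²) = 0.000139034 + 0.000000226 = 0.000139260.
Half-width = z·√(radicand)/denom = 1.645·0.011801/1.001565 = 0.01938.
CI: 0.59788 ± 0.01938 = (0.5785, 0.6173).

(0.5785, 0.6173)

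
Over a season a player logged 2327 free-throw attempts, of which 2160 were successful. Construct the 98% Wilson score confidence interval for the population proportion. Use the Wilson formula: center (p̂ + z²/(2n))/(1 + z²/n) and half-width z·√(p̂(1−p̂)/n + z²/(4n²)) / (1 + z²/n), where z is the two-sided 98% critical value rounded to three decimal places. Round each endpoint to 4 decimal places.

(0.9148, 0.9397)

p̂ = 2160/2327 = 0.92823; z = 2.326, so z² = 5.410276.
1 + z²/n = 1.002325.
Adjusted center: (0.92823 + z²/(2n))/1.002325 = 0.92724.
Radicand: p̂(1−p̂)/n + z²/(4n²) = 0.000028627 + 0.000000250 = 0.000028877.
Half-width = 2.326·√0.000028877/1.002325 = 0.01247.
Interval: 0.92724 ± 0.01247 → (0.9148, 0.9397).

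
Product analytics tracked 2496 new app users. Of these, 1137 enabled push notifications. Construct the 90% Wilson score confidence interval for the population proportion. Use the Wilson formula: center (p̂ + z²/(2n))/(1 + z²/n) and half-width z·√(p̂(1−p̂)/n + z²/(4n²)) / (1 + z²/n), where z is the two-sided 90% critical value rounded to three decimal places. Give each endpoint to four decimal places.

p̂ = 1137/2496 = 0.45553; z = 1.645, so z² = 2.706025.
1 + z²/n = 1.001084.
Center = (0.45553 + 0.000542)/1.001084 = 0.45558.
Radicand: p̂(1−p̂)/n + z²/(4n²) = 0.000099368 + 0.000000109 = 0.000099477.
Half-width = 1.645·√0.000099477/1.001084 = 0.01639.
CI: 0.45558 ± 0.01639 = (0.4392, 0.4720).

(0.4392, 0.4720)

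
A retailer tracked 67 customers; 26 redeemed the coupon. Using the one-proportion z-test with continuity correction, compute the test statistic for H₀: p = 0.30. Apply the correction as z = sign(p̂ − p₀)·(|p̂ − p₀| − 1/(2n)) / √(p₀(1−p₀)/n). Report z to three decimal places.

With x = 26 successes in n = 67, p̂ = 0.38806. p̂ − p₀ = 0.088060.
Continuity correction 1/(2n) = 1/134 = 0.007463.
Corrected numerator: |0.088060| − 0.007463 = 0.080597.
Null standard error: √(0.30·0.70/67) = √0.003134328 = 0.055985.
z = (+)0.080597/0.055985 = 1.440.

z = 1.440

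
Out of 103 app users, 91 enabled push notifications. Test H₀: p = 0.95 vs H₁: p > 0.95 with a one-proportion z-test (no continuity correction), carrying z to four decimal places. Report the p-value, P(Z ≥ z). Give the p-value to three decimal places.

p-value = 0.999

Sample proportion p̂ = 91/103 = 0.88350.
Null standard error: √(0.95·0.05/103) = √0.000461165 = 0.021475.
Test statistic (full precision, shown to 4 dp): z = (91/103 − 0.95)/SE₀ ≈ -3.0969.
From the standard normal, P(Z ≥ z) = 0.999.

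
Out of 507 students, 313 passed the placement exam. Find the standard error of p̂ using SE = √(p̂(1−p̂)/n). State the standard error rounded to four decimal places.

SE = 0.0216

Sample proportion p̂ = 313/507 = 0.61736.
p̂(1−p̂) = 0.61736·0.38264 = 0.236227.
SE = √(0.236227/507) = 0.0216.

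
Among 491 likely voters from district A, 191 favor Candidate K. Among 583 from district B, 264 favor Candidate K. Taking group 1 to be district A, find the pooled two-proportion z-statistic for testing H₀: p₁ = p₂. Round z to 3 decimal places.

Sample proportions: p̂₁ = 191/491 = 0.38900 and p̂₂ = 264/583 = 0.45283.
Pooled p̂ = (191+264)/(491+583) = 455/1074 = 0.42365.
Pooled SE = √[0.2441707·0.00375193] ≈ 0.030267.
z = (p̂₁ − p̂₂)/SE = (0.38900 − 0.45283)/0.030267 = -0.06383/0.030267 = -2.109.

z = -2.109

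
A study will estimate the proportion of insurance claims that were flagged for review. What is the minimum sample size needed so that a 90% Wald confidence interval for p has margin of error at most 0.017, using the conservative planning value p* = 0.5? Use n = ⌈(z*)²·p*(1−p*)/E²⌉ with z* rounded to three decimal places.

n = 2341

The 90% critical value is z* = 1.645.
p*(1−p*) = 0.2500.
Required n before rounding: 2.706025 × 0.2500 / 0.017² = 2340.852.
⌈2340.852⌉ = 2341.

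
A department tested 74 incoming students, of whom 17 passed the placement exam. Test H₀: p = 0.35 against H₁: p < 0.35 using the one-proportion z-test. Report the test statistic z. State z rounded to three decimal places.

With x = 17 successes in n = 74, p̂ = 0.22973.
Under H₀, SE = √(p₀(1−p₀)/n) = √(0.35·0.65/74) = √0.003074324 = 0.055447.
z = (p̂ − p₀)/SE = (0.22973 − 0.35)/0.055447 = -2.169.

z = -2.169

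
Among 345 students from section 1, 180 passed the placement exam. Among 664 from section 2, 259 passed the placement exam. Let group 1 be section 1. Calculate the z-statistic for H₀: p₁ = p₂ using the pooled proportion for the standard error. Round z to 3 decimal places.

z = 4.002

Sample proportions: p̂₁ = 180/345 = 0.52174 and p̂₂ = 259/664 = 0.39006.
Pooled p̂ = (180+259)/(345+664) = 439/1009 = 0.43508.
Pooled SE = √[0.2457859·0.00440457] ≈ 0.032903.
z = (p̂₁ − p̂₂)/SE = (0.52174 − 0.39006)/0.032903 = 0.13168/0.032903 = 4.002.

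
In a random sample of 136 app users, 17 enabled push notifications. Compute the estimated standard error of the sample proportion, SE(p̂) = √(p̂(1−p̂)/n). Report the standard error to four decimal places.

With x = 17 successes in n = 136, p̂ = 0.12500.
p̂(1−p̂) = 0.12500·0.87500 = 0.109375.
SE = √(0.109375/136) = √0.000804228 = 0.0284.

SE = 0.0284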